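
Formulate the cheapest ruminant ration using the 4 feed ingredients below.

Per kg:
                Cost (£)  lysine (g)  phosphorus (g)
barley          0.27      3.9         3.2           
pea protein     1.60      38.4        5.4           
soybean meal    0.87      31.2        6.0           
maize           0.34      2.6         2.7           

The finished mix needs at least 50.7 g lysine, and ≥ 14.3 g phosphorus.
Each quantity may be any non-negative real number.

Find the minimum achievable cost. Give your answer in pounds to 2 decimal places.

£1.71

Treat it as an LP. Let x1 = kg of barley, x2 = kg of pea protein, x3 = kg of soybean meal, x4 = kg of maize.
Minimize 0.27x1 + 1.6x2 + 0.87x3 + 0.34x4 subject to:
  3.9x1 + 38.4x2 + 31.2x3 + 2.6x4 ≥ 50.7   (lysine)
  3.2x1 + 5.4x2 + 6x3 + 2.7x4 ≥ 14.3   (phosphorus)
  x1, x2, x3, x4 ≥ 0.
The optimal basis is {barley, soybean meal}; pea protein, maize drop out. There the lysine and phosphorus constraints are tight.
So barley = 1.857 kg, soybean meal = 1.393 kg.
Objective = 0.27·1.857 + 0.87·1.393 = 1.7133.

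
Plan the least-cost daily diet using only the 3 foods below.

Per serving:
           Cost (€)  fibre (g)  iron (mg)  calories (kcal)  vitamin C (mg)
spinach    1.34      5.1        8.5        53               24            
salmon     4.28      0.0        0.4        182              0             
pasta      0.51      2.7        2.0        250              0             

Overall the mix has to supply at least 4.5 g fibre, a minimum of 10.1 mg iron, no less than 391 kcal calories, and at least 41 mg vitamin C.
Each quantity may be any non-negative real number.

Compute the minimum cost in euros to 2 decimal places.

Let x1 = servings of spinach, x2 = servings of salmon, x3 = servings of pasta.
Minimize 1.34x1 + 4.28x2 + 0.51x3 with:
  5.1x1 + 2.7x3 ≥ 4.5   (fibre)
  8.5x1 + 0.4x2 + 2x3 ≥ 10.1   (iron)
  53x1 + 182x2 + 250x3 ≥ 391   (calories)
  24x1 ≥ 41   (vitamin C)
  x1, x2, x3 ≥ 0.
The optimal basis is {spinach, pasta}; salmon drops out. Binding constraints: calories and vitamin C.
Solving gives x1 = 1.708, x3 = 1.202.
Objective = 1.34·1.708 + 0.51·1.202 = 2.9017.

€2.90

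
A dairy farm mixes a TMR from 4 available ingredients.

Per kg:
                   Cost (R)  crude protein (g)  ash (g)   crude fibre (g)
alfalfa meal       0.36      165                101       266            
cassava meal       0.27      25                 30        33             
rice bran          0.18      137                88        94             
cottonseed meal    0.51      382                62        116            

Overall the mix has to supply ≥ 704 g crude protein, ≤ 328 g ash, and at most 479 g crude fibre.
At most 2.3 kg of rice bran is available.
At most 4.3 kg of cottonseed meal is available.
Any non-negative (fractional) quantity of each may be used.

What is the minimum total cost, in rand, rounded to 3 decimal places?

R0.933

Let x1 = kg of alfalfa meal, x2 = kg of cassava meal, x3 = kg of rice bran, x4 = kg of cottonseed meal.
Minimise 0.36x1 + 0.27x2 + 0.18x3 + 0.51x4 with:
  165x1 + 25x2 + 137x3 + 382x4 ≥ 704   (crude protein)
  101x1 + 30x2 + 88x3 + 62x4 ≤ 328   (ash)
  266x1 + 33x2 + 94x3 + 116x4 ≤ 479   (crude fibre)
  x3 ≤ 2.3
  x4 ≤ 4.3
  x1, x2, x3, x4 ≥ 0.
The optimal basis is {rice bran, cottonseed meal}; alfalfa meal, cassava meal drop out. Binding constraints: crude protein and the rice bran cap.
Solving gives x3 = 2.3, x4 = 1.018.
Cost = 0.18·2.3 + 0.51·1.018 = 0.93318.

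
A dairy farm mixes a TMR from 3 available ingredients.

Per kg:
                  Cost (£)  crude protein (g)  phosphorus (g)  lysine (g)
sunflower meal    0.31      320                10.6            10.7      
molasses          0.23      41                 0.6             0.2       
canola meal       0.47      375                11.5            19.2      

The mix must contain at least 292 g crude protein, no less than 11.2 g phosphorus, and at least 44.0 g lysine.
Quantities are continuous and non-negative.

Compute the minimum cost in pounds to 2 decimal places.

Treat it as an LP. Let x1 = kg of sunflower meal, x2 = kg of molasses, x3 = kg of canola meal.
Minimize 0.31x1 + 0.23x2 + 0.47x3 subject to:
  320x1 + 41x2 + 375x3 ≥ 292   (crude protein)
  10.6x1 + 0.6x2 + 11.5x3 ≥ 11.2   (phosphorus)
  10.7x1 + 0.2x2 + 19.2x3 ≥ 44   (lysine)
  x1, x2, x3 ≥ 0.
The optimal basis is {canola meal}; sunflower meal, molasses drop out. There the lysine constraint is tight.
Optimal quantities: canola meal = 2.292 kg.
Cost = 0.47·2.292 = 1.0772.

£1.08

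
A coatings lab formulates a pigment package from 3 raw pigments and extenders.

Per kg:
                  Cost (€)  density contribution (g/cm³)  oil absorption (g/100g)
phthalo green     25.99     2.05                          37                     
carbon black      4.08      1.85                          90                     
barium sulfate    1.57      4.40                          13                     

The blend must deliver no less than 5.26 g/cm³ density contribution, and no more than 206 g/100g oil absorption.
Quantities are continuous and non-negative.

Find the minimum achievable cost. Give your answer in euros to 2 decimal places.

€1.88

Set it up as a linear program. Let x1 = kg of phthalo green, x2 = kg of carbon black, x3 = kg of barium sulfate.
Minimise 25.99x1 + 4.08x2 + 1.57x3 subject to:
  2.05x1 + 1.85x2 + 4.4x3 ≥ 5.26   (density contribution)
  37x1 + 90x2 + 13x3 ≤ 206   (oil absorption)
  x1, x2, x3 ≥ 0.
At the optimum only barium sulfate is positive (phthalo green, carbon black = 0). There the density contribution constraint is tight.
Solving gives x3 = 1.195.
Hence cost = 1.57·1.195 = €1.8762.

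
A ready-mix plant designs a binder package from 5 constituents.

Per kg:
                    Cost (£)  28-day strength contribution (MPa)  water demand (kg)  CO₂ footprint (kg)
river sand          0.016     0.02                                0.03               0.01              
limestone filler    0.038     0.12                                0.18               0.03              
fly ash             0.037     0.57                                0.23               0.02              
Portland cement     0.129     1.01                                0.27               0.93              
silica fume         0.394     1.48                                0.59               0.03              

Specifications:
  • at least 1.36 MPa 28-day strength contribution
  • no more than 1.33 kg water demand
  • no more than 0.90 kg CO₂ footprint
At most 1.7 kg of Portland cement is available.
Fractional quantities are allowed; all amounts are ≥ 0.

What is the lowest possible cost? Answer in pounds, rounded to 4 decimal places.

Set it up as a linear program. Let x1 = kg of river sand, x2 = kg of limestone filler, x3 = kg of fly ash, x4 = kg of Portland cement, x5 = kg of silica fume.
Minimise 0.016x1 + 0.038x2 + 0.037x3 + 0.129x4 + 0.394x5 with:
  0.02x1 + 0.12x2 + 0.57x3 + 1.01x4 + 1.48x5 ≥ 1.36   (28-day strength contribution)
  0.03x1 + 0.18x2 + 0.23x3 + 0.27x4 + 0.59x5 ≤ 1.33   (water demand)
  0.01x1 + 0.03x2 + 0.02x3 + 0.93x4 + 0.03x5 ≤ 0.9   (CO₂ footprint)
  x4 ≤ 1.7
  x1, x2, x3, x4, x5 ≥ 0.
The minimum-cost mix takes nothing from river sand, limestone filler, Portland cement, silica fume — only fly ash. Binding constraint: 28-day strength contribution.
Solving gives x3 = 2.386.
Cost = 0.037·2.386 = 0.088282.

£0.0883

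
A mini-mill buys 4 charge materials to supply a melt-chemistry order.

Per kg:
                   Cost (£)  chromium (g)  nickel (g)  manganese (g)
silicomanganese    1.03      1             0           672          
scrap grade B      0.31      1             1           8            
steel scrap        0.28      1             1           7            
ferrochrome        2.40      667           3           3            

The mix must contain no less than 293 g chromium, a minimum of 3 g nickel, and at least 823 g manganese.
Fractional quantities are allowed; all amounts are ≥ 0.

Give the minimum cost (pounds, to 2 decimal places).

Treat it as an LP. Let x1 = kg of silicomanganese, x2 = kg of scrap grade B, x3 = kg of steel scrap, x4 = kg of ferrochrome.
min 1.03x1 + 0.31x2 + 0.28x3 + 2.4x4 subject to:
  1x1 + 1x2 + 1x3 + 667x4 ≥ 293   (chromium)
  1x2 + 1x3 + 3x4 ≥ 3   (nickel)
  672x1 + 8x2 + 7x3 + 3x4 ≥ 823   (manganese)
  x1, x2, x3, x4 ≥ 0.
The minimum-cost mix takes nothing from scrap grade B — only silicomanganese, steel scrap, ferrochrome. Binding constraints: chromium, nickel, manganese.
Optimal quantities: silicomanganese = 1.205 kg, steel scrap = 1.695 kg, ferrochrome = 0.4349 kg.
Hence cost = 1.03·1.205 + 0.28·1.695 + 2.4·0.4349 = £2.7595.

£2.76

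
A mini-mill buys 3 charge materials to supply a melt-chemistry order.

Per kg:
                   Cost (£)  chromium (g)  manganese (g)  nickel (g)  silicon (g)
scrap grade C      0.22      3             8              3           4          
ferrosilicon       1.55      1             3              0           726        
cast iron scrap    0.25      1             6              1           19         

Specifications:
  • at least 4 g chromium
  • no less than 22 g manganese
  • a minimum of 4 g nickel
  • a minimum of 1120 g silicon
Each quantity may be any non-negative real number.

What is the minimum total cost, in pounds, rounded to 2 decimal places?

Treat it as an LP. Let x1 = kg of scrap grade C, x2 = kg of ferrosilicon, x3 = kg of cast iron scrap.
min 0.22x1 + 1.55x2 + 0.25x3 with:
  3x1 + 1x2 + 1x3 ≥ 4   (chromium)
  8x1 + 3x2 + 6x3 ≥ 22   (manganese)
  3x1 + 1x3 ≥ 4   (nickel)
  4x1 + 726x2 + 19x3 ≥ 1120   (silicon)
  x1, x2, x3 ≥ 0.
The cheapest feasible vertex uses only scrap grade C, ferrosilicon; cast iron scrap is not used. There the manganese and silicon constraints are tight.
Optimal quantities: scrap grade C = 2.176 kg, ferrosilicon = 1.531 kg.
Total cost: 0.22·2.176 + 1.55·1.531 = 2.8518.

£2.85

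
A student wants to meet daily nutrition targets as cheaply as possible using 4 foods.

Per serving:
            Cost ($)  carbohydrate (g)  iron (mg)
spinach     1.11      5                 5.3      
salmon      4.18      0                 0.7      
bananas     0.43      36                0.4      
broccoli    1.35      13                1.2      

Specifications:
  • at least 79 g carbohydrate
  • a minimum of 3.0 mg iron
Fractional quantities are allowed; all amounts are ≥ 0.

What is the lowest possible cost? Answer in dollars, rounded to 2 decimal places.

$1.37

This is a linear program. Let x1 = servings of spinach, x2 = servings of salmon, x3 = servings of bananas, x4 = servings of broccoli.
Minimize 1.11x1 + 4.18x2 + 0.43x3 + 1.35x4 subject to:
  5x1 + 36x3 + 13x4 ≥ 79   (carbohydrate)
  5.3x1 + 0.7x2 + 0.4x3 + 1.2x4 ≥ 3   (iron)
  x1, x2, x3, x4 ≥ 0.
The cheapest feasible vertex uses only spinach, bananas; salmon, broccoli are not used. The carbohydrate and iron requirements are met with equality.
Solving gives x1 = 0.4047, x3 = 2.138.
Objective = 1.11·0.4047 + 0.43·2.138 = 1.3686.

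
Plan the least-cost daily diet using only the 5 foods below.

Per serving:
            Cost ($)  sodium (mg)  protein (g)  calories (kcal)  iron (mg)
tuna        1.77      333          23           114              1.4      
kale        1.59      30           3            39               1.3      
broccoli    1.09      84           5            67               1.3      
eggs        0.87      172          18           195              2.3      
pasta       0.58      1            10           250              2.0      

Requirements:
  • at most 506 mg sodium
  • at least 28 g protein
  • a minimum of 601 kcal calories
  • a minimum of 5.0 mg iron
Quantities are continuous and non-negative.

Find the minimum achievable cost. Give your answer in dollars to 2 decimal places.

$1.56

Let x1 = servings of tuna, x2 = servings of kale, x3 = servings of broccoli, x4 = servings of eggs, x5 = servings of pasta.
min 1.77x1 + 1.59x2 + 1.09x3 + 0.87x4 + 0.58x5 with:
  333x1 + 30x2 + 84x3 + 172x4 + 1x5 ≤ 506   (sodium)
  23x1 + 3x2 + 5x3 + 18x4 + 10x5 ≥ 28   (protein)
  114x1 + 39x2 + 67x3 + 195x4 + 250x5 ≥ 601   (calories)
  1.4x1 + 1.3x2 + 1.3x3 + 2.3x4 + 2x5 ≥ 5   (iron)
  x1, x2, x3, x4, x5 ≥ 0.
The optimal basis is {eggs, pasta}; tuna, kale, broccoli drop out. There the protein and calories constraints are tight.
That vertex is x4 = 0.3882, x5 = 2.101.
Objective = 0.87·0.3882 + 0.58·2.101 = 1.5563.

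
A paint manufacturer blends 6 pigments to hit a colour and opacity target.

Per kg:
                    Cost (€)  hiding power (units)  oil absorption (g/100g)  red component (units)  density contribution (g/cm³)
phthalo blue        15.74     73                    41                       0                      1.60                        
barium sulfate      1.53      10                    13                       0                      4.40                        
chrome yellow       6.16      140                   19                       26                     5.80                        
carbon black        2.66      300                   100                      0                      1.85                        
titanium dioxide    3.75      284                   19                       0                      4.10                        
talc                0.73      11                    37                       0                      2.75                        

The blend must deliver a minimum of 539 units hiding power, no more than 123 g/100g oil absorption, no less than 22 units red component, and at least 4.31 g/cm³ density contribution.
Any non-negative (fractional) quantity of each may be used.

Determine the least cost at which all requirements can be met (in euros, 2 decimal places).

€9.48

Let x1 = kg of phthalo blue, x2 = kg of barium sulfate, x3 = kg of chrome yellow, x4 = kg of carbon black, x5 = kg of titanium dioxide, x6 = kg of talc.
Minimize 15.74x1 + 1.53x2 + 6.16x3 + 2.66x4 + 3.75x5 + 0.73x6 s.t.:
  73x1 + 10x2 + 140x3 + 300x4 + 284x5 + 11x6 ≥ 539   (hiding power)
  41x1 + 13x2 + 19x3 + 100x4 + 19x5 + 37x6 ≤ 123   (oil absorption)
  26x3 ≥ 22   (red component)
  1.6x1 + 4.4x2 + 5.8x3 + 1.85x4 + 4.1x5 + 2.75x6 ≥ 4.31   (density contribution)
  x1, x2, x3, x4, x5, x6 ≥ 0.
The minimum-cost mix takes nothing from phthalo blue, barium sulfate, talc — only chrome yellow, carbon black, titanium dioxide. Binding constraints: hiding power, oil absorption, red component.
Optimal quantities: chrome yellow = 0.8462 kg, carbon black = 0.9857 kg, titanium dioxide = 0.4395 kg.
Hence cost = 6.16·0.8462 + 2.66·0.9857 + 3.75·0.4395 = €9.4827.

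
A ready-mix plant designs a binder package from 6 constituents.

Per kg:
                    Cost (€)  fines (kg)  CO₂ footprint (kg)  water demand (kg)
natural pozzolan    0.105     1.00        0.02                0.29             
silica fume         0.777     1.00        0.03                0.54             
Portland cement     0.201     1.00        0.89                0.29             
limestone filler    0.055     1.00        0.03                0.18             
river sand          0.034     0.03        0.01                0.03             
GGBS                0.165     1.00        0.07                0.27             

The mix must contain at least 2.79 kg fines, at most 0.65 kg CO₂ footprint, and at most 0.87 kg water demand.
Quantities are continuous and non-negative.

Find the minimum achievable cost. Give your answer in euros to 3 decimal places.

Let x1 = kg of natural pozzolan, x2 = kg of silica fume, x3 = kg of Portland cement, x4 = kg of limestone filler, x5 = kg of river sand, x6 = kg of GGBS.
Minimize 0.105x1 + 0.777x2 + 0.201x3 + 0.055x4 + 0.034x5 + 0.165x6 subject to:
  1x1 + 1x2 + 1x3 + 1x4 + 0.03x5 + 1x6 ≥ 2.79   (fines)
  0.02x1 + 0.03x2 + 0.89x3 + 0.03x4 + 0.01x5 + 0.07x6 ≤ 0.65   (CO₂ footprint)
  0.29x1 + 0.54x2 + 0.29x3 + 0.18x4 + 0.03x5 + 0.27x6 ≤ 0.87   (water demand)
  x1, x2, x3, x4, x5, x6 ≥ 0.
At the optimum only limestone filler is positive (natural pozzolan, silica fume, Portland cement, river sand, GGBS = 0). The fines requirement is met with equality.
That vertex is x4 = 2.79.
Total cost: 0.055·2.79 = 0.15345.

€0.153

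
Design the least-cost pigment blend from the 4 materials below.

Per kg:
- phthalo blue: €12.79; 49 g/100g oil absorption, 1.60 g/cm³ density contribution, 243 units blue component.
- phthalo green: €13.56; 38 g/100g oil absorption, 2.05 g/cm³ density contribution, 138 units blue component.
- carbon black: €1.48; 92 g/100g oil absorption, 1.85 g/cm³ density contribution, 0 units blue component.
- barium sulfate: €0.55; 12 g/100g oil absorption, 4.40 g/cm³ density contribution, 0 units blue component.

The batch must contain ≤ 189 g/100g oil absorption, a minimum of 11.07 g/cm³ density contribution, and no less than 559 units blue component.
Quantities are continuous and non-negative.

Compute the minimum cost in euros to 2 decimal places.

Let x1 = kg of phthalo blue, x2 = kg of phthalo green, x3 = kg of carbon black, x4 = kg of barium sulfate.
Minimize 12.79x1 + 13.56x2 + 1.48x3 + 0.55x4 s.t.:
  49x1 + 38x2 + 92x3 + 12x4 ≤ 189   (oil absorption)
  1.6x1 + 2.05x2 + 1.85x3 + 4.4x4 ≥ 11.07   (density contribution)
  243x1 + 138x2 ≥ 559   (blue component)
  x1, x2, x3, x4 ≥ 0.
At the optimum only phthalo blue, barium sulfate are positive (phthalo green, carbon black = 0). Binding constraints: density contribution and blue component.
Optimal quantities: phthalo blue = 2.3004 kg, barium sulfate = 1.6794 kg.
Hence cost = 12.79·2.3004 + 0.55·1.6794 = €30.3458.

€30.35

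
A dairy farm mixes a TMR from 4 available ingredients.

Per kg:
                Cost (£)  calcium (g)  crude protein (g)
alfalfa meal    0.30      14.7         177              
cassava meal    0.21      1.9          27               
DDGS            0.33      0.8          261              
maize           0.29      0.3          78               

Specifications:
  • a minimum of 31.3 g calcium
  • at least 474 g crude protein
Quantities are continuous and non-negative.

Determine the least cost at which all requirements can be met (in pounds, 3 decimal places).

This is a linear program. Let x1 = kg of alfalfa meal, x2 = kg of cassava meal, x3 = kg of DDGS, x4 = kg of maize.
min 0.3x1 + 0.21x2 + 0.33x3 + 0.29x4 with:
  14.7x1 + 1.9x2 + 0.8x3 + 0.3x4 ≥ 31.3   (calcium)
  177x1 + 27x2 + 261x3 + 78x4 ≥ 474   (crude protein)
  x1, x2, x3, x4 ≥ 0.
The cheapest feasible vertex uses only alfalfa meal, DDGS; cassava meal, maize are not used. Binding constraints: calcium and crude protein.
So alfalfa meal = 2.108 kg, DDGS = 0.3864 kg.
Total cost: 0.3·2.108 + 0.33·0.3864 = 0.75991.

£0.760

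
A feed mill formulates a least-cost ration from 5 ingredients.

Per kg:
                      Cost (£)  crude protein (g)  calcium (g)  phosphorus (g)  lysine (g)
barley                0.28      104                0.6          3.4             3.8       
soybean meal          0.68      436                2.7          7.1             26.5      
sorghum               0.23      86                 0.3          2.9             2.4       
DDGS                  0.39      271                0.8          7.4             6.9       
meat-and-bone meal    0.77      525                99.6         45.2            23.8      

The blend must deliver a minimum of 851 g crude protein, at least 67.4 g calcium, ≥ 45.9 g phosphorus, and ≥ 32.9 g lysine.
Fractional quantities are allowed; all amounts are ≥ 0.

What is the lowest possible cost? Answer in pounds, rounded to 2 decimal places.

£1.24

Let x1 = kg of barley, x2 = kg of soybean meal, x3 = kg of sorghum, x4 = kg of DDGS, x5 = kg of meat-and-bone meal.
min 0.28x1 + 0.68x2 + 0.23x3 + 0.39x4 + 0.77x5 s.t.:
  104x1 + 436x2 + 86x3 + 271x4 + 525x5 ≥ 851   (crude protein)
  0.6x1 + 2.7x2 + 0.3x3 + 0.8x4 + 99.6x5 ≥ 67.4   (calcium)
  3.4x1 + 7.1x2 + 2.9x3 + 7.4x4 + 45.2x5 ≥ 45.9   (phosphorus)
  3.8x1 + 26.5x2 + 2.4x3 + 6.9x4 + 23.8x5 ≥ 32.9   (lysine)
  x1, x2, x3, x4, x5 ≥ 0.
The cheapest feasible vertex uses only DDGS, meat-and-bone meal; barley, soybean meal, sorghum are not used. The crude protein and lysine requirements are met with equality.
Solving gives x4 = 1.054, x5 = 1.077.
Objective = 0.39·1.054 + 0.77·1.077 = 1.2404.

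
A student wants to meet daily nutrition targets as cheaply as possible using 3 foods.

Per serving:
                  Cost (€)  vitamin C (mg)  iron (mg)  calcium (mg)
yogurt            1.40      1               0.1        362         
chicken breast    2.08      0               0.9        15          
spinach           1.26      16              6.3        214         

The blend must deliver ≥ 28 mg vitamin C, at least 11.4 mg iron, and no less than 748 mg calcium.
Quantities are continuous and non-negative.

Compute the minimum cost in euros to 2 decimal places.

€3.67

This is a linear program. Let x1 = servings of yogurt, x2 = servings of chicken breast, x3 = servings of spinach.
Minimize 1.4x1 + 2.08x2 + 1.26x3 s.t.:
  1x1 + 16x3 ≥ 28   (vitamin C)
  0.1x1 + 0.9x2 + 6.3x3 ≥ 11.4   (iron)
  362x1 + 15x2 + 214x3 ≥ 748   (calcium)
  x1, x2, x3 ≥ 0.
At the optimum only yogurt, spinach are positive (chicken breast = 0). The iron and calcium requirements are met with equality.
Solving gives x1 = 1.006, x3 = 1.794.
Total cost: 1.4·1.006 + 1.26·1.794 = 3.6688.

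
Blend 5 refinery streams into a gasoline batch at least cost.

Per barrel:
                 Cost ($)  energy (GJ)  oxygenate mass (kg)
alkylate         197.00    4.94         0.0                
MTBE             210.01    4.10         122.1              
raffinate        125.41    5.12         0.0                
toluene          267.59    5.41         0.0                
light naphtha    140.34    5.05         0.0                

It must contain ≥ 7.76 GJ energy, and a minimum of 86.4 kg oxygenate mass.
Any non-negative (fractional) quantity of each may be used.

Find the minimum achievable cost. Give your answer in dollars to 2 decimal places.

$267.62

Set it up as a linear program. Let x1 = barrels of alkylate, x2 = barrels of MTBE, x3 = barrels of raffinate, x4 = barrels of toluene, x5 = barrels of light naphtha.
Minimise 197x1 + 210.01x2 + 125.41x3 + 267.59x4 + 140.34x5 s.t.:
  4.94x1 + 4.1x2 + 5.12x3 + 5.41x4 + 5.05x5 ≥ 7.76   (energy)
  122.1x2 ≥ 86.4   (oxygenate mass)
  x1, x2, x3, x4, x5 ≥ 0.
The minimum-cost mix takes nothing from alkylate, toluene, light naphtha — only MTBE, raffinate. The energy and oxygenate mass requirements are met with equality.
So MTBE = 0.7076 barrels, raffinate = 0.949 barrels.
Objective = 210.01·0.7076 + 125.41·0.949 = 267.6172.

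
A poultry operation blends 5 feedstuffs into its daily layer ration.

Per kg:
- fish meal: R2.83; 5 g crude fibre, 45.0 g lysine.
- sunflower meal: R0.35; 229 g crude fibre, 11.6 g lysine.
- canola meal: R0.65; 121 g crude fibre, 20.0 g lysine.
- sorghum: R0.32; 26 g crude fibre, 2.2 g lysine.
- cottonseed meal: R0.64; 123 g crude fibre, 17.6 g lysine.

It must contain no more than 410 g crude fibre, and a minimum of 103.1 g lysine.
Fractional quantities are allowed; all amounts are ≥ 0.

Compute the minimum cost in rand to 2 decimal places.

R4.44

Treat it as an LP. Let x1 = kg of fish meal, x2 = kg of sunflower meal, x3 = kg of canola meal, x4 = kg of sorghum, x5 = kg of cottonseed meal.
Minimize 2.83x1 + 0.35x2 + 0.65x3 + 0.32x4 + 0.64x5 s.t.:
  5x1 + 229x2 + 121x3 + 26x4 + 123x5 ≤ 410   (crude fibre)
  45x1 + 11.6x2 + 20x3 + 2.2x4 + 17.6x5 ≥ 103.1   (lysine)
  x1, x2, x3, x4, x5 ≥ 0.
The minimum-cost mix takes nothing from sunflower meal, sorghum, cottonseed meal — only fish meal, canola meal. The crude fibre and lysine requirements are met with equality.
So fish meal = 0.7998 kg, canola meal = 3.355 kg.
Objective = 2.83·0.7998 + 0.65·3.355 = 4.4442.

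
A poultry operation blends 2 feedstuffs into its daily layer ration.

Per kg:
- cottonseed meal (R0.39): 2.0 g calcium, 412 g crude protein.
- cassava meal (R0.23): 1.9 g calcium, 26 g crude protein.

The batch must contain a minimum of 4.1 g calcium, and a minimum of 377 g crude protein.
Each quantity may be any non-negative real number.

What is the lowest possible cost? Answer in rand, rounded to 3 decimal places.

R0.620

Set it up as a linear program. Let x1 = kg of cottonseed meal, x2 = kg of cassava meal.
min 0.39x1 + 0.23x2 with:
  2x1 + 1.9x2 ≥ 4.1   (calcium)
  412x1 + 26x2 ≥ 377   (crude protein)
  x1, x2 ≥ 0.
Both inputs are positive at the optimum. The calcium and crude protein requirements are met with equality.
Optimal quantities: cottonseed meal = 0.8343 kg, cassava meal = 1.28 kg.
Hence cost = 0.39·0.8343 + 0.23·1.28 = R0.61978.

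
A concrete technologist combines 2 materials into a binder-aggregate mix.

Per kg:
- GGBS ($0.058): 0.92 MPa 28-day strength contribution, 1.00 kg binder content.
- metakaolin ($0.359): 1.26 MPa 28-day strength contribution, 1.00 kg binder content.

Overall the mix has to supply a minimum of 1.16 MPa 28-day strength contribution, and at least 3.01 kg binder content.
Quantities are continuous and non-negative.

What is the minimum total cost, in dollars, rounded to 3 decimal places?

$0.175

Treat it as an LP. Let x1 = kg of GGBS, x2 = kg of metakaolin.
min 0.058x1 + 0.359x2 with:
  0.92x1 + 1.26x2 ≥ 1.16   (28-day strength contribution)
  1x1 + 1x2 ≥ 3.01   (binder content)
  x1, x2 ≥ 0.
The cheapest feasible vertex uses only GGBS; metakaolin is not used. The binder content requirement is met with equality.
That vertex is x1 = 3.01.
Cost = 0.058·3.01 = 0.17458.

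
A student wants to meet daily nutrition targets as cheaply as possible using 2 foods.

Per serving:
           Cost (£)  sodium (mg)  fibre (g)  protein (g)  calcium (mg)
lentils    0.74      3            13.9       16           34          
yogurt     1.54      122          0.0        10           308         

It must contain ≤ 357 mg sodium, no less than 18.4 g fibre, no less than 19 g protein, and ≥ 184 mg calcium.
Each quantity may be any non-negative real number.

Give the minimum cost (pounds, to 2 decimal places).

Let x1 = servings of lentils, x2 = servings of yogurt.
Minimize 0.74x1 + 1.54x2 s.t.:
  3x1 + 122x2 ≤ 357   (sodium)
  13.9x1 ≥ 18.4   (fibre)
  16x1 + 10x2 ≥ 19   (protein)
  34x1 + 308x2 ≥ 184   (calcium)
  x1, x2 ≥ 0.
Both inputs are positive at the optimum. There the fibre and calcium constraints are tight.
Solving gives x1 = 1.324, x2 = 0.4513.
Cost = 0.74·1.324 + 1.54·0.4513 = 1.6748.

£1.67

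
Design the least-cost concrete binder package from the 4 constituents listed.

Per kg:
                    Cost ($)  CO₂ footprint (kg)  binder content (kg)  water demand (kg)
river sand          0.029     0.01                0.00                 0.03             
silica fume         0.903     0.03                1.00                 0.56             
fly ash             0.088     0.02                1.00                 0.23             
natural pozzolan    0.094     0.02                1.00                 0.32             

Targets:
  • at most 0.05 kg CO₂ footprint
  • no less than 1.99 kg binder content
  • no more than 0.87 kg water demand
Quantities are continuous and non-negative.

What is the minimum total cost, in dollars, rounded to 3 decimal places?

Let x1 = kg of river sand, x2 = kg of silica fume, x3 = kg of fly ash, x4 = kg of natural pozzolan.
min 0.029x1 + 0.903x2 + 0.088x3 + 0.094x4 s.t.:
  0.01x1 + 0.03x2 + 0.02x3 + 0.02x4 ≤ 0.05   (CO₂ footprint)
  1x2 + 1x3 + 1x4 ≥ 1.99   (binder content)
  0.03x1 + 0.56x2 + 0.23x3 + 0.32x4 ≤ 0.87   (water demand)
  x1, x2, x3, x4 ≥ 0.
The cheapest feasible vertex uses only fly ash; river sand, silica fume, natural pozzolan are not used. Binding constraint: binder content.
So fly ash = 1.99 kg.
Cost = 0.088·1.99 = 0.17512.

$0.175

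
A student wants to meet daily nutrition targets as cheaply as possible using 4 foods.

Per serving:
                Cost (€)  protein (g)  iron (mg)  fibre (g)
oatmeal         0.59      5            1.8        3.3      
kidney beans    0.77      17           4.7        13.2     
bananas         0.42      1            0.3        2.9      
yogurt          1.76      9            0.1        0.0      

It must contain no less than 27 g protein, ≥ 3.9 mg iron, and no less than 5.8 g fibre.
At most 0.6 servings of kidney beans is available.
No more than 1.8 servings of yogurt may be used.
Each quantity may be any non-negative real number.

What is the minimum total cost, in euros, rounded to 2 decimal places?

Treat it as an LP. Let x1 = servings of oatmeal, x2 = servings of kidney beans, x3 = servings of bananas, x4 = servings of yogurt.
min 0.59x1 + 0.77x2 + 0.42x3 + 1.76x4 subject to:
  5x1 + 17x2 + 1x3 + 9x4 ≥ 27   (protein)
  1.8x1 + 4.7x2 + 0.3x3 + 0.1x4 ≥ 3.9   (iron)
  3.3x1 + 13.2x2 + 2.9x3 ≥ 5.8   (fibre)
  x2 ≤ 0.6
  x4 ≤ 1.8
  x1, x2, x3, x4 ≥ 0.
The cheapest feasible vertex uses only oatmeal, kidney beans; bananas, yogurt are not used. The protein and the kidney beans cap requirements are met with equality.
Solving gives x1 = 3.36, x2 = 0.6.
Total cost: 0.59·3.36 + 0.77·0.6 = 2.4444.

€2.44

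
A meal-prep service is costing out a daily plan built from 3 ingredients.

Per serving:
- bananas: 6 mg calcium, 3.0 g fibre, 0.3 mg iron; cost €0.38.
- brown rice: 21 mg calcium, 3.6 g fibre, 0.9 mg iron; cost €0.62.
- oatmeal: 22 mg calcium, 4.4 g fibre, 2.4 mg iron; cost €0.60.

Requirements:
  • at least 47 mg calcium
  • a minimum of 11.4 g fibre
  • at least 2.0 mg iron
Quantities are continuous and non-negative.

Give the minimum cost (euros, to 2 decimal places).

€1.52

Set it up as a linear program. Let x1 = servings of bananas, x2 = servings of brown rice, x3 = servings of oatmeal.
Minimise 0.38x1 + 0.62x2 + 0.6x3 with:
  6x1 + 21x2 + 22x3 ≥ 47   (calcium)
  3x1 + 3.6x2 + 4.4x3 ≥ 11.4   (fibre)
  0.3x1 + 0.9x2 + 2.4x3 ≥ 2   (iron)
  x1, x2, x3 ≥ 0.
The minimum-cost mix takes nothing from brown rice — only bananas, oatmeal. There the calcium and fibre constraints are tight.
Optimal quantities: bananas = 1.111 servings, oatmeal = 1.833 servings.
Hence cost = 0.38·1.111 + 0.6·1.833 = €1.5220.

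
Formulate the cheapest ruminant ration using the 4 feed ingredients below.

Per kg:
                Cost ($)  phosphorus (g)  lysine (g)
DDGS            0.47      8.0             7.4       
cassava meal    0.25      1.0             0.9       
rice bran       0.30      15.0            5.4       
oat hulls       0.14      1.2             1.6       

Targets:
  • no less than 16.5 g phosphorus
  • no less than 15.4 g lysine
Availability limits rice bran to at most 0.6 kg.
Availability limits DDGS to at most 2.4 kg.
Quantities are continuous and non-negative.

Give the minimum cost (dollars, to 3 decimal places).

$0.952

Let x1 = kg of DDGS, x2 = kg of cassava meal, x3 = kg of rice bran, x4 = kg of oat hulls.
Minimise 0.47x1 + 0.25x2 + 0.3x3 + 0.14x4 s.t.:
  8x1 + 1x2 + 15x3 + 1.2x4 ≥ 16.5   (phosphorus)
  7.4x1 + 0.9x2 + 5.4x3 + 1.6x4 ≥ 15.4   (lysine)
  x3 ≤ 0.6
  x1 ≤ 2.4
  x1, x2, x3, x4 ≥ 0.
The minimum-cost mix takes nothing from cassava meal, oat hulls — only DDGS, rice bran. There the lysine and the rice bran cap constraints are tight.
So DDGS = 1.643 kg, rice bran = 0.6 kg.
Total cost: 0.47·1.643 + 0.3·0.6 = 0.95221.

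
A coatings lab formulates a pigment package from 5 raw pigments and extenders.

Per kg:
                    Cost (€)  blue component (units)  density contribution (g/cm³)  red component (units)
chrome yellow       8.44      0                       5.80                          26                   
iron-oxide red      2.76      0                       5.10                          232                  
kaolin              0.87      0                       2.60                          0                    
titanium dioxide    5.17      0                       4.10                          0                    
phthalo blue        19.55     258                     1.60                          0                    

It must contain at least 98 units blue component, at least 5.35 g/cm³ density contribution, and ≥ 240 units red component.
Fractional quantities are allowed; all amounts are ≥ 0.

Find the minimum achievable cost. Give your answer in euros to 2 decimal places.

€10.28

Let x1 = kg of chrome yellow, x2 = kg of iron-oxide red, x3 = kg of kaolin, x4 = kg of titanium dioxide, x5 = kg of phthalo blue.
Minimize 8.44x1 + 2.76x2 + 0.87x3 + 5.17x4 + 19.55x5 subject to:
  258x5 ≥ 98   (blue component)
  5.8x1 + 5.1x2 + 2.6x3 + 4.1x4 + 1.6x5 ≥ 5.35   (density contribution)
  26x1 + 232x2 ≥ 240   (red component)
  x1, x2, x3, x4, x5 ≥ 0.
The cheapest feasible vertex uses only iron-oxide red, phthalo blue; chrome yellow, kaolin, titanium dioxide are not used. There the blue component and red component constraints are tight.
Solving gives x2 = 1.034, x5 = 0.3798.
Total cost: 2.76·1.034 + 19.55·0.3798 = 10.2789.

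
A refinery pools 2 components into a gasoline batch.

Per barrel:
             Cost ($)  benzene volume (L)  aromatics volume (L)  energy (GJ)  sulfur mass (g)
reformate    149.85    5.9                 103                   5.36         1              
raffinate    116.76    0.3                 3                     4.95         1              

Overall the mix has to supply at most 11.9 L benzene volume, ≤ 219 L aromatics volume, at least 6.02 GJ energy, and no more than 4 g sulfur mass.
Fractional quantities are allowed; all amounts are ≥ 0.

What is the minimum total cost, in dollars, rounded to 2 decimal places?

$142.00

Let x1 = barrels of reformate, x2 = barrels of raffinate.
min 149.85x1 + 116.76x2 s.t.:
  5.9x1 + 0.3x2 ≤ 11.9   (benzene volume)
  103x1 + 3x2 ≤ 219   (aromatics volume)
  5.36x1 + 4.95x2 ≥ 6.02   (energy)
  1x1 + 1x2 ≤ 4   (sulfur mass)
  x1, x2 ≥ 0.
The optimal basis is {raffinate}; reformate drops out. The energy requirement is met with equality.
So raffinate = 1.2162 barrels.
Hence cost = 116.76·1.2162 = $142.0035.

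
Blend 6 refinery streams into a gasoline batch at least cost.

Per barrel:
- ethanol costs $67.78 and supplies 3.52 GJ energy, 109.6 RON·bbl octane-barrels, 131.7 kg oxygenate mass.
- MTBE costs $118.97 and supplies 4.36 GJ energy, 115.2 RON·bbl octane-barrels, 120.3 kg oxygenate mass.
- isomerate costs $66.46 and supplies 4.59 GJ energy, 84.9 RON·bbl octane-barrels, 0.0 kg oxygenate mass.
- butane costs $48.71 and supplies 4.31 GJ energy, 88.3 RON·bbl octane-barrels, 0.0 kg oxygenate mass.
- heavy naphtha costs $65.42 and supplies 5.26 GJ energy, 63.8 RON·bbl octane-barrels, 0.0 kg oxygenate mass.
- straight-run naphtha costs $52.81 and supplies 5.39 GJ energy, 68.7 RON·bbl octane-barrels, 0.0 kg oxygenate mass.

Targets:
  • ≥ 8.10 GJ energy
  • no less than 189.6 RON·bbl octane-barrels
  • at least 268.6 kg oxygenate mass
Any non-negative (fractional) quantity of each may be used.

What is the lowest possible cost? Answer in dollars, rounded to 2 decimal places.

$147.26

Set it up as a linear program. Let x1 = barrels of ethanol, x2 = barrels of MTBE, x3 = barrels of isomerate, x4 = barrels of butane, x5 = barrels of heavy naphtha, x6 = barrels of straight-run naphtha.
Minimise 67.78x1 + 118.97x2 + 66.46x3 + 48.71x4 + 65.42x5 + 52.81x6 s.t.:
  3.52x1 + 4.36x2 + 4.59x3 + 4.31x4 + 5.26x5 + 5.39x6 ≥ 8.1   (energy)
  109.6x1 + 115.2x2 + 84.9x3 + 88.3x4 + 63.8x5 + 68.7x6 ≥ 189.6   (octane-barrels)
  131.7x1 + 120.3x2 ≥ 268.6   (oxygenate mass)
  x1, x2, x3, x4, x5, x6 ≥ 0.
The cheapest feasible vertex uses only ethanol, straight-run naphtha; MTBE, isomerate, butane, heavy naphtha are not used. The energy and oxygenate mass requirements are met with equality.
That vertex is x1 = 2.0395, x6 = 0.17088.
Cost = 67.78·2.0395 + 52.81·0.17088 = 147.2615.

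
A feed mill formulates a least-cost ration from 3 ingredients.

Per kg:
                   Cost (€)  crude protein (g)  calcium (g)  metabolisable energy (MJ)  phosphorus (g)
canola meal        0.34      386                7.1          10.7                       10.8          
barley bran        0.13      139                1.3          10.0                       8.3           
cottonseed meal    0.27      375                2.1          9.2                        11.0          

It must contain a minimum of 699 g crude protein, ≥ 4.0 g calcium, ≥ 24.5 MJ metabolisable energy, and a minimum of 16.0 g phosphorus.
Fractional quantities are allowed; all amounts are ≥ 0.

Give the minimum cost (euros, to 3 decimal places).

Let x1 = kg of canola meal, x2 = kg of barley bran, x3 = kg of cottonseed meal.
Minimise 0.34x1 + 0.13x2 + 0.27x3 s.t.:
  386x1 + 139x2 + 375x3 ≥ 699   (crude protein)
  7.1x1 + 1.3x2 + 2.1x3 ≥ 4   (calcium)
  10.7x1 + 10x2 + 9.2x3 ≥ 24.5   (metabolisable energy)
  10.8x1 + 8.3x2 + 11x3 ≥ 16   (phosphorus)
  x1, x2, x3 ≥ 0.
The cheapest feasible vertex uses only barley bran, cottonseed meal; canola meal is not used. There the crude protein and metabolisable energy constraints are tight.
Solving gives x2 = 1.116, x3 = 1.451.
Hence cost = 0.13·1.116 + 0.27·1.451 = €0.53685.

€0.537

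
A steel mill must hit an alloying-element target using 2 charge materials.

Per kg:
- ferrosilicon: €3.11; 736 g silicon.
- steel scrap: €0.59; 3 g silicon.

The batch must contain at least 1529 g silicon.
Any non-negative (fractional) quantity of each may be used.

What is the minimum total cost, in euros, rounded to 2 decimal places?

Set it up as a linear program. Let x1 = kg of ferrosilicon, x2 = kg of steel scrap.
Minimise 3.11x1 + 0.59x2 s.t.:
  736x1 + 3x2 ≥ 1529   (silicon)
  x1, x2 ≥ 0.
The minimum-cost mix takes nothing from steel scrap — only ferrosilicon. There the silicon constraint is tight.
So ferrosilicon = 2.077 kg.
Hence cost = 3.11·2.077 = €6.4595.

€6.46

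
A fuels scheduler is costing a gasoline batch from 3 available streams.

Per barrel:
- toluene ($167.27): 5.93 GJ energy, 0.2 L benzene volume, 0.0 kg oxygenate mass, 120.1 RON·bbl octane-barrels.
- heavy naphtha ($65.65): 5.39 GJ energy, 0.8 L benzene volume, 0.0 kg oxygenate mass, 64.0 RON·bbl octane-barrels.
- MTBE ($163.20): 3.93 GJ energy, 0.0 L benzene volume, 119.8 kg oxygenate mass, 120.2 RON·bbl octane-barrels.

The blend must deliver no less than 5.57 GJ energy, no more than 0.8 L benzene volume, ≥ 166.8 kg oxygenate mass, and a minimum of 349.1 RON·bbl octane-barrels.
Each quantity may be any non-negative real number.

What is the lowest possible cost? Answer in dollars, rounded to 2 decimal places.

Let x1 = barrels of toluene, x2 = barrels of heavy naphtha, x3 = barrels of MTBE.
min 167.27x1 + 65.65x2 + 163.2x3 subject to:
  5.93x1 + 5.39x2 + 3.93x3 ≥ 5.57   (energy)
  0.2x1 + 0.8x2 ≤ 0.8   (benzene volume)
  119.8x3 ≥ 166.8   (oxygenate mass)
  120.1x1 + 64x2 + 120.2x3 ≥ 349.1   (octane-barrels)
  x1, x2, x3 ≥ 0.
At the optimum only heavy naphtha, MTBE are positive (toluene = 0). The benzene volume and octane-barrels requirements are met with equality.
Optimal quantities: heavy naphtha = 1 barrel, MTBE = 2.3719 barrels.
Cost = 65.65·1 + 163.2·2.3719 = 452.7441.

$452.74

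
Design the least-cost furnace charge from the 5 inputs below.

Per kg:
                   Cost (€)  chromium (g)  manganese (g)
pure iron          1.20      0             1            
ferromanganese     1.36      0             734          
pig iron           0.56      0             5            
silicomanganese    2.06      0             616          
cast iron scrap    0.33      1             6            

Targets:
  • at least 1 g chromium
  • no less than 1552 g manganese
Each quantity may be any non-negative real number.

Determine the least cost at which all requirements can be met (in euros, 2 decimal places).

€3.19

Let x1 = kg of pure iron, x2 = kg of ferromanganese, x3 = kg of pig iron, x4 = kg of silicomanganese, x5 = kg of cast iron scrap.
Minimise 1.2x1 + 1.36x2 + 0.56x3 + 2.06x4 + 0.33x5 subject to:
  1x5 ≥ 1   (chromium)
  1x1 + 734x2 + 5x3 + 616x4 + 6x5 ≥ 1552   (manganese)
  x1, x2, x3, x4, x5 ≥ 0.
The cheapest feasible vertex uses only ferromanganese, cast iron scrap; pure iron, pig iron, silicomanganese are not used. The chromium and manganese requirements are met with equality.
So ferromanganese = 2.106 kg, cast iron scrap = 1 kg.
Cost = 1.36·2.106 + 0.33·1 = 3.1942.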